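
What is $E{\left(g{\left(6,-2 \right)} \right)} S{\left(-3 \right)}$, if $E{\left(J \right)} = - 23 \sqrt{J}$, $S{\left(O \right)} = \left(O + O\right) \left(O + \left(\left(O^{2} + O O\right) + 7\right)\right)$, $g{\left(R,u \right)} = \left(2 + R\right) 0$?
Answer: $0$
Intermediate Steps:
$g{\left(R,u \right)} = 0$
$S{\left(O \right)} = 2 O \left(7 + O + 2 O^{2}\right)$ ($S{\left(O \right)} = 2 O \left(O + \left(\left(O^{2} + O^{2}\right) + 7\right)\right) = 2 O \left(O + \left(2 O^{2} + 7\right)\right) = 2 O \left(O + \left(7 + 2 O^{2}\right)\right) = 2 O \left(7 + O + 2 O^{2}\right)$)
$E{\left(g{\left(6,-2 \right)} \right)} S{\left(-3 \right)} = - 23 \sqrt{0} \cdot 2 \left(-3\right) \left(7 - 3 + 2 \left(-3\right)^{2}\right) = \left(-23\right) 0 \cdot 2 \left(-3\right) \left(7 - 3 + 2 \cdot 9\right) = 0 \cdot 2 \left(-3\right) \left(7 - 3 + 18\right) = 0 \cdot 2 \left(-3\right) 22 = 0 \left(-132\right) = 0$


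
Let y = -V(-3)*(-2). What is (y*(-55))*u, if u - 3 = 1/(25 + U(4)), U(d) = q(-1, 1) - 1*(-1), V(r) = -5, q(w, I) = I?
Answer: 45100/27 ≈ 1670.4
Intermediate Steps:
y = -10 (y = -1*(-5)*(-2) = 5*(-2) = -10)
U(d) = 2 (U(d) = 1 - 1*(-1) = 1 + 1 = 2)
u = 82/27 (u = 3 + 1/(25 + 2) = 3 + 1/27 = 82/27 ≈ 3.0370)
(y*(-55))*u = -10*(-55)*(82/27) = 550*(82/27) = 45100/27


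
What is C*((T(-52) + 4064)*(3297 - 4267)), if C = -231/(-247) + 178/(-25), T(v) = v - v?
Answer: 30110395456/1235 ≈ 2.4381e+7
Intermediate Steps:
T(v) = 0
C = -38191/6175 (C = -231*(-1/247) + 178*(-1/25) = 231/247 - 178/25 = -38191/6175 ≈ -6.1848)
C*((T(-52) + 4064)*(3297 - 4267)) = -38191*(0 + 4064)*(3297 - 4267)/6175 = -155208224*(-970)/6175 = -38191/6175*(-3942080) = 30110395456/1235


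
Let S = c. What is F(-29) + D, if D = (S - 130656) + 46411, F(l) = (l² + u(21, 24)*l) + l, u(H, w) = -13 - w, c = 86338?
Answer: 3978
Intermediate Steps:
S = 86338
F(l) = l² - 36*l (F(l) = (l² + (-13 - 1*24)*l) + l = (l² + (-13 - 24)*l) + l = (l² - 37*l) + l = l² - 36*l)
D = 2093 (D = (86338 - 130656) + 46411 = -44318 + 46411 = 2093)
F(-29) + D = -29*(-36 - 29) + 2093 = -29*(-65) + 2093 = 1885 + 2093 = 3978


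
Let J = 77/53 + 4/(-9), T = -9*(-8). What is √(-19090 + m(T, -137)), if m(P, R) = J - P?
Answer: I*√484409029/159 ≈ 138.42*I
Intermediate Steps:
T = 72
J = 481/477 (J = 77*(1/53) + 4*(-⅑) = 77/53 - 4/9 = 481/477 ≈ 1.0084)
m(P, R) = 481/477 - P
√(-19090 + m(T, -137)) = √(-19090 + (481/477 - 1*72)) = √(-19090 + (481/477 - 72)) = √(-19090 - 33863/477) = √(-9139793/477) = I*√484409029/159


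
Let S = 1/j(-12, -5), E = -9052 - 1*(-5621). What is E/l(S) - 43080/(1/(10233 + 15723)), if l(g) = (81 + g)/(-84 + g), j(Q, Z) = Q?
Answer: -1085753668201/971 ≈ -1.1182e+9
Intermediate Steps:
E = -3431 (E = -9052 + 5621 = -3431)
S = -1/12 (S = 1/(-12) = -1/12 ≈ -0.083333)
l(g) = (81 + g)/(-84 + g)
E/l(S) - 43080/(1/(10233 + 15723)) = -3431*(-84 - 1/12)/(81 - 1/12) - 43080/(1/(10233 + 15723)) = -3431/((971/12)/(-1009/12)) - 43080/(1/25956) = -3431/((-12/1009*971/12)) - 43080/1/25956 = -3431/(-971/1009) - 43080*25956 = -3431*(-1009/971) - 1118184480 = 3461879/971 - 1118184480 = -1085753668201/971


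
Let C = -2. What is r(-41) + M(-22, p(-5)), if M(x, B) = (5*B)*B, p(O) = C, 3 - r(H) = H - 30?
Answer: 94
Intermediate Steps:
r(H) = 33 - H (r(H) = 3 - (H - 30) = 3 - (-30 + H) = 3 + (30 - H) = 33 - H)
p(O) = -2
M(x, B) = 5*B**2
r(-41) + M(-22, p(-5)) = (33 - 1*(-41)) + 5*(-2)**2 = (33 + 41) + 5*4 = 74 + 20 = 94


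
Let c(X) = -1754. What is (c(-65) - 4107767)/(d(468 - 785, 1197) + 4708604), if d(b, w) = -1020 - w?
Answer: -4109521/4706387 ≈ -0.87318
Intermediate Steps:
(c(-65) - 4107767)/(d(468 - 785, 1197) + 4708604) = (-1754 - 4107767)/((-1020 - 1*1197) + 4708604) = -4109521/((-1020 - 1197) + 4708604) = -4109521/(-2217 + 4708604) = -4109521/4706387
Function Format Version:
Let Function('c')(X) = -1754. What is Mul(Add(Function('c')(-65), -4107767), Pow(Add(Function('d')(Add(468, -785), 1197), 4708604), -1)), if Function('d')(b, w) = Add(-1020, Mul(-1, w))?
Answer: Rational(-4109521, 4706387) ≈ -0.87318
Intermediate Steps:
Mul(Add(Function('c')(-65), -4107767), Pow(Add(Function('d')(Add(468, -785), 1197), 4708604), -1)) = Mul(Add(-1754, -4107767), Pow(Add(Add(-1020, Mul(-1, 1197)), 4708604), -1)) = Mul(-4109521, Pow(Add(Add(-1020, -1197), 4708604), -1)) = Mul(-4109521, Pow(Add(-2217, 4708604), -1)) = Mul(-4109521, Pow(4706387, -1)) = Mul(-4109521, Rational(1, 4706387)) = Rational(-4109521, 4706387)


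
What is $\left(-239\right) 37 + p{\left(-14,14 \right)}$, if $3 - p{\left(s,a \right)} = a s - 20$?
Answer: $-8624$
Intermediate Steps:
$p{\left(s,a \right)} = 23 - a s$ ($p{\left(s,a \right)} = 3 - \left(a s - 20\right) = 3 - \left(-20 + a s\right) = 23 - a s$)
$\left(-239\right) 37 + p{\left(-14,14 \right)} = \left(-239\right) 37 - \left(-23 + 14 \left(-14\right)\right) = -8843 + \left(23 + 196\right) = -8843 + 219 = -8624$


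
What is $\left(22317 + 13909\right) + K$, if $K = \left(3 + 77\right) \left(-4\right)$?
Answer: $35906$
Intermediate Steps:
$K = -320$ ($K = 80 \left(-4\right) = -320$)
$\left(22317 + 13909\right) + K = \left(22317 + 13909\right) - 320 = 36226 - 320 = 35906$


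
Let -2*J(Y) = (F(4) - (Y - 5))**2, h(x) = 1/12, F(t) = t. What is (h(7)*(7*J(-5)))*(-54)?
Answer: 3087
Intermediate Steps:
h(x) = 1/12
J(Y) = -(9 - Y)**2/2 (J(Y) = -(4 - (Y - 5))**2/2 = -(4 - (-5 + Y))**2/2 = -(4 + (5 - Y))**2/2 = -(9 - Y)**2/2)
(h(7)*(7*J(-5)))*(-54) = ((7*(-(-9 - 5)**2/2))/12)*(-54) = ((7*(-1/2*(-14)**2))/12)*(-54) = ((7*(-1/2*196))/12)*(-54) = ((7*(-98))/12)*(-54) = ((1/12)*(-686))*(-54) = -343/6*(-54) = 3087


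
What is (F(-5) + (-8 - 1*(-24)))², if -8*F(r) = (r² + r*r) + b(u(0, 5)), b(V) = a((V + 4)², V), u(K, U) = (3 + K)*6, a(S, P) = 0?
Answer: 1521/16 ≈ 95.063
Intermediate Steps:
u(K, U) = 18 + 6*K
b(V) = 0
F(r) = -r²/4 (F(r) = -((r² + r*r) + 0)/8 = -((r² + r²) + 0)/8 = -(2*r² + 0)/8 = -r²/4)
(F(-5) + (-8 - 1*(-24)))² = (-¼*(-5)² + (-8 - 1*(-24)))² = (-¼*25 + (-8 + 24))² = (-25/4 + 16)² = (39/4)² = 1521/16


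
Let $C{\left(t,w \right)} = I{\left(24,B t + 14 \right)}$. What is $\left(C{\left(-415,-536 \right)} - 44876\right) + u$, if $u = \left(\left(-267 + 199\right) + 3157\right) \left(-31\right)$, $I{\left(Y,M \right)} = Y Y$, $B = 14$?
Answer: $-140059$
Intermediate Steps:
$I{\left(Y,M \right)} = Y^{2}$
$C{\left(t,w \right)} = 576$ ($C{\left(t,w \right)} = 24^{2} = 576$)
$u = -95759$ ($u = \left(-68 + 3157\right) \left(-31\right) = 3089 \left(-31\right) = -95759$)
$\left(C{\left(-415,-536 \right)} - 44876\right) + u = \left(576 - 44876\right) - 95759 = -44300 - 95759 = -140059$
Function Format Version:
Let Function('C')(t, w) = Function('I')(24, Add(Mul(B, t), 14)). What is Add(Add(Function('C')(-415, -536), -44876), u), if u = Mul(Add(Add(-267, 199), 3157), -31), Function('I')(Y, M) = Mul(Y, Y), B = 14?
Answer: -140059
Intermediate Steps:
Function('I')(Y, M) = Pow(Y, 2)
Function('C')(t, w) = 576 (Function('C')(t, w) = Pow(24, 2) = 576)
u = -95759 (u = Mul(Add(-68, 3157), -31) = Mul(3089, -31) = -95759)
Add(Add(Function('C')(-415, -536), -44876), u) = Add(Add(576, -44876), -95759) = Add(-44300, -95759) = -140059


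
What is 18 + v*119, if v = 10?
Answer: 1208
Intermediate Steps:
18 + v*119 = 18 + 10*119 = 18 + 1190 = 1208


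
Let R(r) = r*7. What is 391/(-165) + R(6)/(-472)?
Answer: -95741/38940 ≈ -2.4587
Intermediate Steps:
R(r) = 7*r
391/(-165) + R(6)/(-472) = 391/(-165) + (7*6)/(-472) = 391*(-1/165) + 42*(-1/472) = -391/165 - 21/236 = -95741/38940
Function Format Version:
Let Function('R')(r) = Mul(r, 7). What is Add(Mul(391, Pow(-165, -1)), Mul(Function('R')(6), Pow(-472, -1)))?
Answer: Rational(-95741, 38940) ≈ -2.4587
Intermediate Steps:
Function('R')(r) = Mul(7, r)
Add(Mul(391, Pow(-165, -1)), Mul(Function('R')(6), Pow(-472, -1))) = Add(Mul(391, Pow(-165, -1)), Mul(Mul(7, 6), Pow(-472, -1))) = Add(Mul(391, Rational(-1, 165)), Mul(42, Rational(-1, 472))) = Add(Rational(-391, 165), Rational(-21, 236)) = Rational(-95741, 38940)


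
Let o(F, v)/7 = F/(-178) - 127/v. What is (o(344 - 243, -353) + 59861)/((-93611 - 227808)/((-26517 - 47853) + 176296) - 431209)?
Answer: -191682787049435/1380831499933401 ≈ -0.13882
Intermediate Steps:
o(F, v) = -889/v - 7*F/178 (o(F, v) = 7*(F/(-178) - 127/v) = 7*(F*(-1/178) - 127/v) = 7*(-F/178 - 127/v) = 7*(-127/v - F/178) = -889/v - 7*F/178)
(o(344 - 243, -353) + 59861)/((-93611 - 227808)/((-26517 - 47853) + 176296) - 431209) = ((-889/(-353) - 7*(344 - 243)/178) + 59861)/((-93611 - 227808)/((-26517 - 47853) + 176296) - 431209) = ((-889*(-1/353) - 7/178*101) + 59861)/(-321419/(-74370 + 176296) - 431209) = ((889/353 - 707/178) + 59861)/(-321419/101926 - 431209) = (-91329/62834 + 59861)/(-321419*1/101926 - 431209) = 3761214745/(62834*(-321419/101926 - 431209)) = 3761214745/(62834*(-43951729953/101926)) = (3761214745/62834)*(-101926/43951729953) = -191682787049435/1380831499933401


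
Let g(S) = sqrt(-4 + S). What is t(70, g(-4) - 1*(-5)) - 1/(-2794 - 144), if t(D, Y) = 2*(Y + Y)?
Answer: 58761/2938 + 8*I*sqrt(2) ≈ 20.0 + 11.314*I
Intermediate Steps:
t(D, Y) = 4*Y (t(D, Y) = 2*(2*Y) = 4*Y)
t(70, g(-4) - 1*(-5)) - 1/(-2794 - 144) = 4*(sqrt(-4 - 4) - 1*(-5)) - 1/(-2794 - 144) = 4*(sqrt(-8) + 5) - 1/(-2938) = 4*(2*I*sqrt(2) + 5) - 1*(-1/2938) = 4*(5 + 2*I*sqrt(2)) + 1/2938 = (20 + 8*I*sqrt(2)) + 1/2938 = 58761/2938 + 8*I*sqrt(2)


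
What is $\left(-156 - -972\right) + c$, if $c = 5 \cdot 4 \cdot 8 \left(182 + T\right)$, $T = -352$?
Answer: $-26384$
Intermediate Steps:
$c = -27200$ ($c = 5 \cdot 4 \cdot 8 \left(182 - 352\right) = 20 \cdot 8 \left(-170\right) = 160 \left(-170\right) = -27200$)
$\left(-156 - -972\right) + c = \left(-156 - -972\right) - 27200 = \left(-156 + 972\right) - 27200 = 816 - 27200 = -26384$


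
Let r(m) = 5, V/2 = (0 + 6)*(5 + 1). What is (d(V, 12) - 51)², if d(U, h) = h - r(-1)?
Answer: 1936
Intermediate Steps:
V = 72 (V = 2*((0 + 6)*(5 + 1)) = 2*(6*6) = 2*36 = 72)
d(U, h) = -5 + h (d(U, h) = h - 1*5 = h - 5 = -5 + h)
(d(V, 12) - 51)² = ((-5 + 12) - 51)² = (7 - 51)² = (-44)² = 1936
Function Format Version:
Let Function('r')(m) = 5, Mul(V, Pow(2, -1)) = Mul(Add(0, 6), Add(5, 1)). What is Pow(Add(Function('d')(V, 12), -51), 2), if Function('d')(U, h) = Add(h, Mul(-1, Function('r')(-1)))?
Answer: 1936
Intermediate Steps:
V = 72 (V = Mul(2, Mul(Add(0, 6), Add(5, 1))) = Mul(2, Mul(6, 6)) = Mul(2, 36) = 72)
Function('d')(U, h) = Add(-5, h) (Function('d')(U, h) = Add(h, Mul(-1, 5)) = Add(h, -5) = Add(-5, h))
Pow(Add(Function('d')(V, 12), -51), 2) = Pow(Add(Add(-5, 12), -51), 2) = Pow(Add(7, -51), 2) = Pow(-44, 2) = 1936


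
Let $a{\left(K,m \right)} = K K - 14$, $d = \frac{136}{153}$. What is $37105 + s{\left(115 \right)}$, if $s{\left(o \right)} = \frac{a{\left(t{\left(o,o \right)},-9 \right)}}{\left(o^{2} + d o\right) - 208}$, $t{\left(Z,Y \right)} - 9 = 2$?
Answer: $\frac{4381099628}{118073} \approx 37105.0$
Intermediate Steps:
$t{\left(Z,Y \right)} = 11$ ($t{\left(Z,Y \right)} = 9 + 2 = 11$)
$d = \frac{8}{9}$ ($d = 136 \cdot \frac{1}{153} = \frac{8}{9} \approx 0.88889$)
$a{\left(K,m \right)} = -14 + K^{2}$ ($a{\left(K,m \right)} = K^{2} - 14 = -14 + K^{2}$)
$s{\left(o \right)} = \frac{107}{-208 + o^{2} + \frac{8 o}{9}}$ ($s{\left(o \right)} = \frac{-14 + 11^{2}}{\left(o^{2} + \frac{8 o}{9}\right) - 208} = \frac{-14 + 121}{-208 + o^{2} + \frac{8 o}{9}} = \frac{107}{-208 + o^{2} + \frac{8 o}{9}}$)
$37105 + s{\left(115 \right)} = 37105 + \frac{963}{-1872 + 8 \cdot 115 + 9 \cdot 115^{2}} = 37105 + \frac{963}{-1872 + 920 + 9 \cdot 13225} = 37105 + \frac{963}{-1872 + 920 + 119025} = 37105 + \frac{963}{118073} = \frac{4381099628}{118073}$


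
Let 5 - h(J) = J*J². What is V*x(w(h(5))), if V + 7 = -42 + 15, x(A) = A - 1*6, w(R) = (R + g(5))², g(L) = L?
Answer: -449446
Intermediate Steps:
h(J) = 5 - J³ (h(J) = 5 - J*J² = 5 - J³)
w(R) = (5 + R)² (w(R) = (R + 5)² = (5 + R)²)
x(A) = -6 + A (x(A) = A - 6 = -6 + A)
V = -34 (V = -7 + (-42 + 15) = -7 - 27 = -34)
V*x(w(h(5))) = -34*(-6 + (5 + (5 - 1*5³))²) = -34*(-6 + (5 + (5 - 1*125))²) = -34*(-6 + (5 + (5 - 125))²) = -34*(-6 + (5 - 120)²) = -34*(-6 + (-115)²) = -34*(-6 + 13225) = -34*13219 = -449446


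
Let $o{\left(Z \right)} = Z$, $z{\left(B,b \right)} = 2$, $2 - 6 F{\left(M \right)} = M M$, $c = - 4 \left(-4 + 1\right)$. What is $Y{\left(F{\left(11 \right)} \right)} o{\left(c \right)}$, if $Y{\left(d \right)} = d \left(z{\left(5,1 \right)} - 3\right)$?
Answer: $238$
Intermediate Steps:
$c = 12$ ($c = \left(-4\right) \left(-3\right) = 12$)
$F{\left(M \right)} = \frac{1}{3} - \frac{M^{2}}{6}$ ($F{\left(M \right)} = \frac{1}{3} - \frac{M M}{6} = \frac{1}{3} - \frac{M^{2}}{6}$)
$Y{\left(d \right)} = - d$ ($Y{\left(d \right)} = d \left(2 - 3\right) = d \left(-1\right) = - d$)
$Y{\left(F{\left(11 \right)} \right)} o{\left(c \right)} = - (\frac{1}{3} - \frac{11^{2}}{6}) 12 = - (\frac{1}{3} - \frac{121}{6}) 12 = \left(-1\right) \left(- \frac{119}{6}\right) 12 = \frac{119}{6} \cdot 12 = 238$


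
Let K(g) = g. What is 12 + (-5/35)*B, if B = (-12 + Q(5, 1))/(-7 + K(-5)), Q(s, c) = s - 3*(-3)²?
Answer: 487/42 ≈ 11.595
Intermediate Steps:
Q(s, c) = -27 + s (Q(s, c) = s - 3*9 = s - 27 = -27 + s)
B = 17/6 (B = (-12 + (-27 + 5))/(-7 - 5) = (-12 - 22)/(-12) = -34*(-1/12) = 17/6 ≈ 2.8333)
12 + (-5/35)*B = 12 - 5/35*(17/6) = 12 - 5*1/35*(17/6) = 12 - ⅐*17/6 = 12 - 17/42 = 487/42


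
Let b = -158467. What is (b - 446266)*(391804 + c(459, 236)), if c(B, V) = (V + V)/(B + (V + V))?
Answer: -220588453991068/931 ≈ -2.3694e+11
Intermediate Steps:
c(B, V) = 2*V/(B + 2*V) (c(B, V) = (2*V)/(B + 2*V) = 2*V/(B + 2*V))
(b - 446266)*(391804 + c(459, 236)) = (-158467 - 446266)*(391804 + 2*236/(459 + 2*236)) = -604733*(391804 + 2*236/(459 + 472)) = -604733*(391804 + 2*236/931) = -604733*(391804 + 2*236*(1/931)) = -604733*(391804 + 472/931) = -604733*364769996/931 = -220588453991068/931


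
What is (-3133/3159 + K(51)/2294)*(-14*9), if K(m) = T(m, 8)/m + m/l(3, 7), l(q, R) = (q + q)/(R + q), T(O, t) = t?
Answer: 63327145/526473 ≈ 120.29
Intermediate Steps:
l(q, R) = 2*q/(R + q) (l(q, R) = (2*q)/(R + q) = 2*q/(R + q))
K(m) = 8/m + 5*m/3 (K(m) = 8/m + m/((2*3/(7 + 3))) = 8/m + m/((2*3/10)) = 8/m + m/((2*3*(⅒))) = 8/m + m/(⅗) = 8/m + m*(5/3) = 8/m + 5*m/3)
(-3133/3159 + K(51)/2294)*(-14*9) = (-3133/3159 + (8/51 + (5/3)*51)/2294)*(-14*9) = (-3133*1/3159 + (8*(1/51) + 85)*(1/2294))*(-126) = (-241/243 + (8/51 + 85)*(1/2294))*(-126) = (-241/243 + (4343/51)*(1/2294))*(-126) = (-241/243 + 4343/116994)*(-126) = -9046735/9476514*(-126) = 63327145/526473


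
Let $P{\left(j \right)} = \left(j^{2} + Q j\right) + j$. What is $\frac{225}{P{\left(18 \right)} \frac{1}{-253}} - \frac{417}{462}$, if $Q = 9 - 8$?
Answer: $- \frac{97961}{616} \approx -159.03$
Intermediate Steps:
$Q = 1$
$P{\left(j \right)} = j^{2} + 2 j$ ($P{\left(j \right)} = \left(j^{2} + 1 j\right) + j = \left(j^{2} + j\right) + j = \left(j + j^{2}\right) + j = j^{2} + 2 j$)
$\frac{225}{P{\left(18 \right)} \frac{1}{-253}} - \frac{417}{462} = \frac{225}{18 \left(2 + 18\right) \frac{1}{-253}} - \frac{417}{462} = \frac{225}{18 \cdot 20 \left(- \frac{1}{253}\right)} - \frac{139}{154} = \frac{225}{360 \left(- \frac{1}{253}\right)} - \frac{139}{154} = \frac{225}{- \frac{360}{253}} - \frac{139}{154} = 225 \left(- \frac{253}{360}\right) - \frac{139}{154} = - \frac{1265}{8} - \frac{139}{154} = - \frac{97961}{616}$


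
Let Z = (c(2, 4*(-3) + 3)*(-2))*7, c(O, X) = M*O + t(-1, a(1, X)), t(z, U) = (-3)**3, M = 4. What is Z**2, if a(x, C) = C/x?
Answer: 70756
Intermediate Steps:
t(z, U) = -27
c(O, X) = -27 + 4*O (c(O, X) = 4*O - 27 = -27 + 4*O)
Z = 266 (Z = ((-27 + 4*2)*(-2))*7 = ((-27 + 8)*(-2))*7 = -19*(-2)*7 = 38*7 = 266)
Z**2 = 266**2 = 70756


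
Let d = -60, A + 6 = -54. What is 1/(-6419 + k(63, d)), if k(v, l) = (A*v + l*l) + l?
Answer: -1/6659 ≈ -0.00015017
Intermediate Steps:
A = -60 (A = -6 - 54 = -60)
k(v, l) = l + l² - 60*v (k(v, l) = (-60*v + l*l) + l = (-60*v + l²) + l = (l² - 60*v) + l = l + l² - 60*v)
1/(-6419 + k(63, d)) = 1/(-6419 + (-60 + (-60)² - 60*63)) = 1/(-6419 + (-60 + 3600 - 3780)) = 1/(-6419 - 240) = 1/(-6659) = -1/6659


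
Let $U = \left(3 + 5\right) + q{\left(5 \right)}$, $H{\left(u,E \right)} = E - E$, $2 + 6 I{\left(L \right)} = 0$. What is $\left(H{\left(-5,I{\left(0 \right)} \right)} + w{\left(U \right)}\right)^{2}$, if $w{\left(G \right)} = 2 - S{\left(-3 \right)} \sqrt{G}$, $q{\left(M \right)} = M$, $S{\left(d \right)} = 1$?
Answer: $\left(2 - \sqrt{13}\right)^{2} \approx 2.5778$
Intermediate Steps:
$I{\left(L \right)} = - \frac{1}{3}$ ($I{\left(L \right)} = - \frac{1}{3} + \frac{1}{6} \cdot 0 = - \frac{1}{3} + 0 = - \frac{1}{3}$)
$H{\left(u,E \right)} = 0$
$U = 13$ ($U = \left(3 + 5\right) + 5 = 8 + 5 = 13$)
$w{\left(G \right)} = 2 - \sqrt{G}$ ($w{\left(G \right)} = 2 - 1 \sqrt{G} = 2 - \sqrt{G}$)
$\left(H{\left(-5,I{\left(0 \right)} \right)} + w{\left(U \right)}\right)^{2} = \left(0 + \left(2 - \sqrt{13}\right)\right)^{2} = \left(2 - \sqrt{13}\right)^{2}$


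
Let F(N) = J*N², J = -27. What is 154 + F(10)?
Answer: -2546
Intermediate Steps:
F(N) = -27*N²
154 + F(10) = 154 - 27*10² = 154 - 27*100 = 154 - 2700 = -2546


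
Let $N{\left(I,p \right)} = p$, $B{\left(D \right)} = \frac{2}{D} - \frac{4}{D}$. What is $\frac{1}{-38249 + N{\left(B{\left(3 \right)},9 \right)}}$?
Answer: $- \frac{1}{38240} \approx -2.6151 \cdot 10^{-5}$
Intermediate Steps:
$B{\left(D \right)} = - \frac{2}{D}$
$\frac{1}{-38249 + N{\left(B{\left(3 \right)},9 \right)}} = \frac{1}{-38249 + 9} = \frac{1}{-38240} = - \frac{1}{38240}$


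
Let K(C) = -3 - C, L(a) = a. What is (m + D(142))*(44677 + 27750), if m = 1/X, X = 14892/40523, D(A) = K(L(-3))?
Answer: 2934959321/14892 ≈ 1.9708e+5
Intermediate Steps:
D(A) = 0 (D(A) = -3 - 1*(-3) = -3 + 3 = 0)
X = 14892/40523 (X = 14892*(1/40523) = 14892/40523 ≈ 0.36750)
m = 40523/14892 (m = 1/(14892/40523) = 40523/14892 ≈ 2.7211)
(m + D(142))*(44677 + 27750) = (40523/14892 + 0)*(44677 + 27750) = (40523/14892)*72427 = 2934959321/14892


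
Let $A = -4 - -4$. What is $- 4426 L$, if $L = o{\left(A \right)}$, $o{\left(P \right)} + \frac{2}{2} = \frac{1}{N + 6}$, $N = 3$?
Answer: $\frac{35408}{9} \approx 3934.2$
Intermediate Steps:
$A = 0$ ($A = -4 + 4 = 0$)
$o{\left(P \right)} = - \frac{8}{9}$ ($o{\left(P \right)} = -1 + \frac{1}{3 + 6} = -1 + \frac{1}{9} = - \frac{8}{9}$)
$L = - \frac{8}{9} \approx -0.88889$
$- 4426 L = \left(-4426\right) \left(- \frac{8}{9}\right) = \frac{35408}{9}$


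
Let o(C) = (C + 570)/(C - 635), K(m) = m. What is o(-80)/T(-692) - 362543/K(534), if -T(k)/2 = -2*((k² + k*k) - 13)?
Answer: -24825720157559/36566516415 ≈ -678.92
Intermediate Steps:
o(C) = (570 + C)/(-635 + C)
T(k) = -52 + 8*k² (T(k) = -(-4)*((k² + k*k) - 13) = -(-4)*((k² + k²) - 13) = -(-4)*(2*k² - 13) = -(-4)*(-13 + 2*k²) = -2*(26 - 4*k²) = -52 + 8*k²)
o(-80)/T(-692) - 362543/K(534) = ((570 - 80)/(-635 - 80))/(-52 + 8*(-692)²) - 362543/534 = (490/(-715))/(-52 + 8*478864) - 362543*1/534 = (-1/715*490)/(-52 + 3830912) - 362543/534 = -98/143/3830860 - 362543/534 = -98/143*1/3830860 - 362543/534 = -49/273906490 - 362543/534 = -24825720157559/36566516415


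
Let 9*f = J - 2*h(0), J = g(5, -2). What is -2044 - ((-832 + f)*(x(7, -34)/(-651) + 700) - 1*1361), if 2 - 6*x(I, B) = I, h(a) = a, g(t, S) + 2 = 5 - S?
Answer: 2919435119/5022 ≈ 5.8133e+5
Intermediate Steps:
g(t, S) = 3 - S (g(t, S) = -2 + (5 - S) = 3 - S)
J = 5 (J = 3 - 1*(-2) = 3 + 2 = 5)
x(I, B) = ⅓ - I/6
f = 5/9 (f = (5 - 2*0)/9 = (5 + 0)/9 = (⅑)*5 = 5/9 ≈ 0.55556)
-2044 - ((-832 + f)*(x(7, -34)/(-651) + 700) - 1*1361) = -2044 - ((-832 + 5/9)*((⅓ - ⅙*7)/(-651) + 700) - 1*1361) = -2044 - (-7483*((⅓ - 7/6)*(-1/651) + 700)/9 - 1361) = -2044 - (-7483*(-⅚*(-1/651) + 700)/9 - 1361) = -2044 - (-7483*(5/3906 + 700)/9 - 1361) = -2044 - (-7483/9*2734205/3906 - 1361) = -2044 - (-2922865145/5022 - 1361) = -2044 - 1*(-2929700087/5022) = -2044 + 2929700087/5022 = 2919435119/5022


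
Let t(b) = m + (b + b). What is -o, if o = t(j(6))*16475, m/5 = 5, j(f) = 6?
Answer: -609575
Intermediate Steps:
m = 25 (m = 5*5 = 25)
t(b) = 25 + 2*b (t(b) = 25 + (b + b) = 25 + 2*b)
o = 609575 (o = (25 + 2*6)*16475 = (25 + 12)*16475 = 37*16475 = 609575)
-o = -1*609575 = -609575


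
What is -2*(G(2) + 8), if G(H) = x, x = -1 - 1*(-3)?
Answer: -20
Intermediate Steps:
x = 2 (x = -1 + 3 = 2)
G(H) = 2
-2*(G(2) + 8) = -2*(2 + 8) = -2*10 = -20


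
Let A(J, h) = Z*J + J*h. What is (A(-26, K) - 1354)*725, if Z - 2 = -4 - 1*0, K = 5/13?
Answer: -951200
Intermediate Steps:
K = 5/13 (K = 5*(1/13) = 5/13 ≈ 0.38462)
Z = -2 (Z = 2 + (-4 - 1*0) = 2 + (-4 + 0) = 2 - 4 = -2)
A(J, h) = -2*J + J*h
(A(-26, K) - 1354)*725 = (-26*(-2 + 5/13) - 1354)*725 = (-26*(-21/13) - 1354)*725 = (42 - 1354)*725 = -1312*725 = -951200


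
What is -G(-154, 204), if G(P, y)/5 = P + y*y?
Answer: -207310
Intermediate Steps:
G(P, y) = 5*P + 5*y**2 (G(P, y) = 5*(P + y*y) = 5*(P + y**2) = 5*P + 5*y**2)
-G(-154, 204) = -(5*(-154) + 5*204**2) = -(-770 + 5*41616) = -(-770 + 208080) = -1*207310 = -207310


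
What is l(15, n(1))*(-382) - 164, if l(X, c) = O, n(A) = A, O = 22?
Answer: -8568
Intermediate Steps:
l(X, c) = 22
l(15, n(1))*(-382) - 164 = 22*(-382) - 164 = -8404 - 164 = -8568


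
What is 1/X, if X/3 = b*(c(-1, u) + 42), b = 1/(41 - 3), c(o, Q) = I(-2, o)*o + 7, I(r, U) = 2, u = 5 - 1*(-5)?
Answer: 38/141 ≈ 0.26950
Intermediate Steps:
u = 10 (u = 5 + 5 = 10)
c(o, Q) = 7 + 2*o (c(o, Q) = 2*o + 7 = 7 + 2*o)
b = 1/38 ≈ 0.026316
X = 141/38 (X = 3*(((7 + 2*(-1)) + 42)/38) = 3*(((7 - 2) + 42)/38) = 3*((5 + 42)/38) = 3*((1/38)*47) = 3*(47/38) = 141/38 ≈ 3.7105)
1/X = 1/(141/38) = 38/141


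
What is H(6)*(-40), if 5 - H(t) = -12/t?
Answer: -280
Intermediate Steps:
H(t) = 5 + 12/t (H(t) = 5 - (-12)/t = 5 + 12/t)
H(6)*(-40) = (5 + 12/6)*(-40) = (5 + 12*(⅙))*(-40) = (5 + 2)*(-40) = 7*(-40) = -280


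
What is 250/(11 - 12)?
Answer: -250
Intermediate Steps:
250/(11 - 12) = 250/(-1) = -1*250 = -250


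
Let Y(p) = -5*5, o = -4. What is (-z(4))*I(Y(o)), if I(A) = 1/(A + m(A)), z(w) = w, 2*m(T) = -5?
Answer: 8/55 ≈ 0.14545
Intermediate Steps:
m(T) = -5/2 (m(T) = (1/2)*(-5) = -5/2)
Y(p) = -25
I(A) = 1/(-5/2 + A) (I(A) = 1/(A - 5/2) = 1/(-5/2 + A))
(-z(4))*I(Y(o)) = (-1*4)*(2/(-5 + 2*(-25))) = -8/(-5 - 50) = -8/(-55) = -8*(-1)/55 = -4*(-2/55) = 8/55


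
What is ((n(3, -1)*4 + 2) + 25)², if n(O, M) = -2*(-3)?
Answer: 2601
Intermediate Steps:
n(O, M) = 6
((n(3, -1)*4 + 2) + 25)² = ((6*4 + 2) + 25)² = ((24 + 2) + 25)² = (26 + 25)² = 51² = 2601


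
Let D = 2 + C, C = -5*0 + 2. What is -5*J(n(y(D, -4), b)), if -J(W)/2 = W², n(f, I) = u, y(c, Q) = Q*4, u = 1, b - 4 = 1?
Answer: 10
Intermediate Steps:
b = 5 (b = 4 + 1 = 5)
C = 2 (C = 0 + 2 = 2)
D = 4 (D = 2 + 2 = 4)
y(c, Q) = 4*Q
n(f, I) = 1
J(W) = -2*W²
-5*J(n(y(D, -4), b)) = -(-10)*1² = -(-10) = -5*(-2) = 10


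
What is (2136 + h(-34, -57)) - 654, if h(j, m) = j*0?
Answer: 1482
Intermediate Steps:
h(j, m) = 0
(2136 + h(-34, -57)) - 654 = (2136 + 0) - 654 = 2136 - 654 = 1482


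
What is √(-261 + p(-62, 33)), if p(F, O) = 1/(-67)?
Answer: 4*I*√73231/67 ≈ 16.156*I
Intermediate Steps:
p(F, O) = -1/67
√(-261 + p(-62, 33)) = √(-261 - 1/67) = √(-17488/67) = 4*I*√73231/67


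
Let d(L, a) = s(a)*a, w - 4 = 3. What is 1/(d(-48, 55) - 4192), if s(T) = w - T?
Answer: -1/6832 ≈ -0.00014637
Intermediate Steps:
w = 7 (w = 4 + 3 = 7)
s(T) = 7 - T
d(L, a) = a*(7 - a) (d(L, a) = (7 - a)*a = a*(7 - a))
1/(d(-48, 55) - 4192) = 1/(55*(7 - 1*55) - 4192) = 1/(55*(7 - 55) - 4192) = 1/(55*(-48) - 4192) = 1/(-2640 - 4192) = 1/(-6832) = -1/6832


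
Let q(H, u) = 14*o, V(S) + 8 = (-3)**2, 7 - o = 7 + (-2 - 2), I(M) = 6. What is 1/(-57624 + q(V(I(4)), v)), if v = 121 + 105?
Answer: -1/57568 ≈ -1.7371e-5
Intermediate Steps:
o = 4 (o = 7 - (7 + (-2 - 2)) = 7 - (7 - 4) = 7 - 1*3 = 7 - 3 = 4)
V(S) = 1 (V(S) = -8 + (-3)**2 = -8 + 9 = 1)
v = 226
q(H, u) = 56 (q(H, u) = 14*4 = 56)
1/(-57624 + q(V(I(4)), v)) = 1/(-57624 + 56) = 1/(-57568) = -1/57568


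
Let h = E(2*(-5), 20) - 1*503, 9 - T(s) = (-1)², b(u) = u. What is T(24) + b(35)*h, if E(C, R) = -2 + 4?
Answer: -17527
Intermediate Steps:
E(C, R) = 2
T(s) = 8 (T(s) = 9 - 1*(-1)² = 9 - 1*1 = 9 - 1 = 8)
h = -501 (h = 2 - 1*503 = 2 - 503 = -501)
T(24) + b(35)*h = 8 + 35*(-501) = 8 - 17535 = -17527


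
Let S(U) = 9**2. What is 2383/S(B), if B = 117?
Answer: 2383/81 ≈ 29.420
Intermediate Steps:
S(U) = 81
2383/S(B) = 2383/81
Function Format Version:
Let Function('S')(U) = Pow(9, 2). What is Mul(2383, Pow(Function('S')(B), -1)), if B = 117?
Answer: Rational(2383, 81) ≈ 29.420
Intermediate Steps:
Function('S')(U) = 81
Mul(2383, Pow(Function('S')(B), -1)) = Mul(2383, Pow(81, -1)) = Mul(2383, Rational(1, 81)) = Rational(2383, 81)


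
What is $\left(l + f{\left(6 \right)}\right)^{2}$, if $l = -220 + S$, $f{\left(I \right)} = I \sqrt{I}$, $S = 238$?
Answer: $540 + 216 \sqrt{6} \approx 1069.1$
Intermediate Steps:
$f{\left(I \right)} = I^{\frac{3}{2}}$
$l = 18$ ($l = -220 + 238 = 18$)
$\left(l + f{\left(6 \right)}\right)^{2} = \left(18 + 6^{\frac{3}{2}}\right)^{2} = \left(18 + 6 \sqrt{6}\right)^{2}$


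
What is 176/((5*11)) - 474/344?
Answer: 1567/860 ≈ 1.8221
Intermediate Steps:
176/((5*11)) - 474/344 = 176/55 - 474*1/344 = 176*(1/55) - 237/172 = 16/5 - 237/172 = 1567/860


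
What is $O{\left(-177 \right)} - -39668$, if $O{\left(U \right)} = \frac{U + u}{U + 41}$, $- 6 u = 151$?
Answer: $\frac{32370301}{816} \approx 39670.0$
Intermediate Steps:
$u = - \frac{151}{6}$ ($u = \left(- \frac{1}{6}\right) 151 = - \frac{151}{6} \approx -25.167$)
$O{\left(U \right)} = \frac{- \frac{151}{6} + U}{41 + U}$ ($O{\left(U \right)} = \frac{U - \frac{151}{6}}{U + 41} = \frac{- \frac{151}{6} + U}{41 + U}$)
$O{\left(-177 \right)} - -39668 = \frac{- \frac{151}{6} - 177}{41 - 177} - -39668 = \frac{1}{-136} \left(- \frac{1213}{6}\right) + 39668 = \left(- \frac{1}{136}\right) \left(- \frac{1213}{6}\right) + 39668 = \frac{1213}{816} + 39668 = \frac{32370301}{816}$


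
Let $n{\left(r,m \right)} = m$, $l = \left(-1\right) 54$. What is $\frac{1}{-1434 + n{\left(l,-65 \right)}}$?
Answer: $- \frac{1}{1499} \approx -0.00066711$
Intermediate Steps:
$l = -54$
$\frac{1}{-1434 + n{\left(l,-65 \right)}} = \frac{1}{-1434 - 65} = \frac{1}{-1499} = - \frac{1}{1499}$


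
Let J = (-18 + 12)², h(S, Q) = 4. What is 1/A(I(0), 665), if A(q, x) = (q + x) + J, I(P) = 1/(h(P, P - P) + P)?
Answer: 4/2805 ≈ 0.0014260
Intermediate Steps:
I(P) = 1/(4 + P)
J = 36 (J = (-6)² = 36)
A(q, x) = 36 + q + x (A(q, x) = (q + x) + 36 = 36 + q + x)
1/A(I(0), 665) = 1/(36 + 1/(4 + 0) + 665) = 1/(36 + 1/4 + 665) = 1/(36 + ¼ + 665) = 1/(2805/4) = 4/2805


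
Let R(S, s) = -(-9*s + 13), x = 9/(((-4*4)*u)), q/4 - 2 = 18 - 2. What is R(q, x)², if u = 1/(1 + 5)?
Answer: 120409/64 ≈ 1881.4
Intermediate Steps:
u = ⅙ (u = 1/6 = ⅙ ≈ 0.16667)
q = 72 (q = 8 + 4*(18 - 2) = 8 + 4*16 = 8 + 64 = 72)
x = -27/8 (x = 9/((-4*4*(⅙))) = 9/((-16*⅙)) = 9/(-8/3) = 9*(-3/8) = -27/8 ≈ -3.3750)
R(S, s) = -13 + 9*s (R(S, s) = -(13 - 9*s) = -13 + 9*s)
R(q, x)² = (-13 + 9*(-27/8))² = (-13 - 243/8)² = (-347/8)² = 120409/64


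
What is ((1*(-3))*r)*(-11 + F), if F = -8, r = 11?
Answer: 627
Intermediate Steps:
((1*(-3))*r)*(-11 + F) = ((1*(-3))*11)*(-11 - 8) = -3*11*(-19) = -33*(-19) = 627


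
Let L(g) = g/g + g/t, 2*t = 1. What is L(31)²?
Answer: 3969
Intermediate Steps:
t = ½ (t = (½)*1 = ½ ≈ 0.50000)
L(g) = 1 + 2*g (L(g) = g/g + g/(½) = 1 + g*2 = 1 + 2*g)
L(31)² = (1 + 2*31)² = (1 + 62)² = 63² = 3969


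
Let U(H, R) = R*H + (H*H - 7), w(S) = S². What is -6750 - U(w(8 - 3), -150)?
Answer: -3618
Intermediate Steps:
U(H, R) = -7 + H² + H*R (U(H, R) = H*R + (H² - 7) = H*R + (-7 + H²) = -7 + H² + H*R)
-6750 - U(w(8 - 3), -150) = -6750 - (-7 + ((8 - 3)²)² + (8 - 3)²*(-150)) = -6750 - (-7 + (5²)² + 5²*(-150)) = -6750 - (-7 + 25² + 25*(-150)) = -6750 - (-7 + 625 - 3750) = -6750 - 1*(-3132) = -6750 + 3132 = -3618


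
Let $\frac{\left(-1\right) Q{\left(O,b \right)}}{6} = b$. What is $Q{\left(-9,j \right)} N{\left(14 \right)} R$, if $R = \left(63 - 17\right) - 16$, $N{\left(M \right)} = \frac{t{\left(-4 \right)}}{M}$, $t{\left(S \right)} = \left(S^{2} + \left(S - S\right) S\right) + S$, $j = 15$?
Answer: $- \frac{16200}{7} \approx -2314.3$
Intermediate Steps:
$Q{\left(O,b \right)} = - 6 b$
$t{\left(S \right)} = S + S^{2}$ ($t{\left(S \right)} = \left(S^{2} + 0 S\right) + S = \left(S^{2} + 0\right) + S = S^{2} + S = S + S^{2}$)
$N{\left(M \right)} = \frac{12}{M}$ ($N{\left(M \right)} = \frac{\left(-4\right) \left(1 - 4\right)}{M} = \frac{\left(-4\right) \left(-3\right)}{M} = \frac{12}{M}$)
$R = 30$ ($R = 46 - 16 = 30$)
$Q{\left(-9,j \right)} N{\left(14 \right)} R = \left(-6\right) 15 \cdot \frac{12}{14} \cdot 30 = - 90 \cdot 12 \cdot \frac{1}{14} \cdot 30 = \left(-90\right) \frac{6}{7} \cdot 30 = \left(- \frac{540}{7}\right) 30 = - \frac{16200}{7}$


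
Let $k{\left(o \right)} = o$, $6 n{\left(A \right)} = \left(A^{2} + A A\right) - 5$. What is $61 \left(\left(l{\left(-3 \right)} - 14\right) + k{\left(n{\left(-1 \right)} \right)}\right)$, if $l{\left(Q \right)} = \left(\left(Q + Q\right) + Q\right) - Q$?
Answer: $- \frac{2501}{2} \approx -1250.5$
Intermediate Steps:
$n{\left(A \right)} = - \frac{5}{6} + \frac{A^{2}}{3}$ ($n{\left(A \right)} = \frac{\left(A^{2} + A A\right) - 5}{6} = \frac{\left(A^{2} + A^{2}\right) - 5}{6} = \frac{2 A^{2} - 5}{6} = \frac{-5 + 2 A^{2}}{6} = - \frac{5}{6} + \frac{A^{2}}{3}$)
$l{\left(Q \right)} = 2 Q$ ($l{\left(Q \right)} = \left(2 Q + Q\right) - Q = 3 Q - Q = 2 Q$)
$61 \left(\left(l{\left(-3 \right)} - 14\right) + k{\left(n{\left(-1 \right)} \right)}\right) = 61 \left(\left(2 \left(-3\right) - 14\right) - \left(\frac{5}{6} - \frac{\left(-1\right)^{2}}{3}\right)\right) = 61 \left(\left(-6 - 14\right) + \left(- \frac{5}{6} + \frac{1}{3} \cdot 1\right)\right) = 61 \left(-20 + \left(- \frac{5}{6} + \frac{1}{3}\right)\right) = 61 \left(-20 - \frac{1}{2}\right) = 61 \left(- \frac{41}{2}\right) = - \frac{2501}{2}$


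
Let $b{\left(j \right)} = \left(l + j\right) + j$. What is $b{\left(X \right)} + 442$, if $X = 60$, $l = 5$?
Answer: $567$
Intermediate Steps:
$b{\left(j \right)} = 5 + 2 j$ ($b{\left(j \right)} = \left(5 + j\right) + j = 5 + 2 j$)
$b{\left(X \right)} + 442 = \left(5 + 2 \cdot 60\right) + 442 = \left(5 + 120\right) + 442 = 125 + 442 = 567$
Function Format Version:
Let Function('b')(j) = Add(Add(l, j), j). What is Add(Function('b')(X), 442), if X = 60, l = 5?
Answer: 567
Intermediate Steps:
Function('b')(j) = Add(5, Mul(2, j)) (Function('b')(j) = Add(Add(5, j), j) = Add(5, Mul(2, j)))
Add(Function('b')(X), 442) = Add(Add(5, Mul(2, 60)), 442) = Add(Add(5, 120), 442) = Add(125, 442) = 567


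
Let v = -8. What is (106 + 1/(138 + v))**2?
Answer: 189915961/16900 ≈ 11238.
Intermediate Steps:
(106 + 1/(138 + v))**2 = (106 + 1/(138 - 8))**2 = (106 + 1/130)**2 = (13781/130)**2 = 189915961/16900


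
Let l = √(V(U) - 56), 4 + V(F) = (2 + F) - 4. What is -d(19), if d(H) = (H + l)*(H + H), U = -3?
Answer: -722 - 38*I*√65 ≈ -722.0 - 306.37*I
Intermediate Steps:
V(F) = -6 + F (V(F) = -4 + ((2 + F) - 4) = -4 + (-2 + F) = -6 + F)
l = I*√65 (l = √((-6 - 3) - 56) = √(-9 - 56) = √(-65) = I*√65 ≈ 8.0623*I)
d(H) = 2*H*(H + I*√65) (d(H) = (H + I*√65)*(H + H) = (H + I*√65)*(2*H) = 2*H*(H + I*√65))
-d(19) = -2*19*(19 + I*√65) = -(722 + 38*I*√65) = -722 - 38*I*√65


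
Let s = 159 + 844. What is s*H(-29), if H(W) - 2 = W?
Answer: -27081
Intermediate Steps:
s = 1003
H(W) = 2 + W
s*H(-29) = 1003*(2 - 29) = 1003*(-27) = -27081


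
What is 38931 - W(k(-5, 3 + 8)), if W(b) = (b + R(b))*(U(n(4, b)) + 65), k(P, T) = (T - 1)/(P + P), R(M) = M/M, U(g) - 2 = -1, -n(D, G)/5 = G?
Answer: 38931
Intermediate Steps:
n(D, G) = -5*G
U(g) = 1 (U(g) = 2 - 1 = 1)
R(M) = 1
k(P, T) = (-1 + T)/(2*P) (k(P, T) = (-1 + T)/((2*P)) = (-1 + T)*(1/(2*P)) = (-1 + T)/(2*P))
W(b) = 66 + 66*b (W(b) = (b + 1)*(1 + 65) = (1 + b)*66 = 66 + 66*b)
38931 - W(k(-5, 3 + 8)) = 38931 - (66 + 66*((1/2)*(-1 + (3 + 8))/(-5))) = 38931 - (66 + 66*((1/2)*(-1/5)*(-1 + 11))) = 38931 - (66 + 66*((1/2)*(-1/5)*10)) = 38931 - (66 + 66*(-1)) = 38931 - (66 - 66) = 38931 - 1*0 = 38931 + 0 = 38931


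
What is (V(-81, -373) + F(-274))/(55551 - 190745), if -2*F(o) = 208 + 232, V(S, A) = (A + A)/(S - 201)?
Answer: 30647/19062354 ≈ 0.0016077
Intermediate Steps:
V(S, A) = 2*A/(-201 + S) (V(S, A) = (2*A)/(-201 + S) = 2*A/(-201 + S))
F(o) = -220 (F(o) = -(208 + 232)/2 = -1/2*440 = -220)
(V(-81, -373) + F(-274))/(55551 - 190745) = (2*(-373)/(-201 - 81) - 220)/(55551 - 190745) = (2*(-373)/(-282) - 220)/(-135194) = (2*(-373)*(-1/282) - 220)*(-1/135194) = (373/141 - 220)*(-1/135194) = -30647/141*(-1/135194) = 30647/19062354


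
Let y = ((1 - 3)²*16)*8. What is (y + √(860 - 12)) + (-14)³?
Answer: -2232 + 4*√53 ≈ -2202.9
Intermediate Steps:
y = 512 (y = ((-2)²*16)*8 = (4*16)*8 = 64*8 = 512)
(y + √(860 - 12)) + (-14)³ = (512 + √(860 - 12)) + (-14)³ = (512 + √848) - 2744 = (512 + 4*√53) - 2744 = -2232 + 4*√53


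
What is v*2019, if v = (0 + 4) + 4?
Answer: 16152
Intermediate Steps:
v = 8 (v = 4 + 4 = 8)
v*2019 = 8*2019 = 16152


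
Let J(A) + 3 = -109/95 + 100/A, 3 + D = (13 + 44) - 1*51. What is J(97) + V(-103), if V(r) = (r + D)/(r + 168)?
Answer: -557634/119795 ≈ -4.6549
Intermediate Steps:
D = 3 (D = -3 + ((13 + 44) - 1*51) = -3 + (57 - 51) = -3 + 6 = 3)
J(A) = -394/95 + 100/A (J(A) = -3 + (-109/95 + 100/A) = -394/95 + 100/A)
V(r) = (3 + r)/(168 + r) (V(r) = (r + 3)/(r + 168) = (3 + r)/(168 + r))
J(97) + V(-103) = (-394/95 + 100/97) + (3 - 103)/(168 - 103) = (-394/95 + 100*(1/97)) - 100/65 = (-394/95 + 100/97) + (1/65)*(-100) = -28718/9215 - 20/13 = -557634/119795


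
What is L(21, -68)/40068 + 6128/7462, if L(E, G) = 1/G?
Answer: 1192606315/1452224592 ≈ 0.82123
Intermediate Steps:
L(21, -68)/40068 + 6128/7462 = 1/(-68*40068) + 6128/7462 = -1/68*1/40068 + 6128*(1/7462) = -1/2724624 + 3064/3731 = 1192606315/1452224592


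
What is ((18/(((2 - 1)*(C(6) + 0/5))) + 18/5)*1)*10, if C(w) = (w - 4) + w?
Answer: 117/2 ≈ 58.500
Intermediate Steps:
C(w) = -4 + 2*w (C(w) = (-4 + w) + w = -4 + 2*w)
((18/(((2 - 1)*(C(6) + 0/5))) + 18/5)*1)*10 = ((18/(((2 - 1)*((-4 + 2*6) + 0/5))) + 18/5)*1)*10 = ((18/((1*((-4 + 12) + 0*(⅕)))) + 18*(⅕))*1)*10 = ((18/((1*(8 + 0))) + 18/5)*1)*10 = ((18/((1*8)) + 18/5)*1)*10 = ((18/8 + 18/5)*1)*10 = ((18*(⅛) + 18/5)*1)*10 = ((9/4 + 18/5)*1)*10 = ((117/20)*1)*10 = (117/20)*10 = 117/2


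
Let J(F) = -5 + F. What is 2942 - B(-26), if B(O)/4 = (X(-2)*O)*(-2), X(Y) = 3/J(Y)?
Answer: 21218/7 ≈ 3031.1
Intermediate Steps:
X(Y) = 3/(-5 + Y)
B(O) = 24*O/7 (B(O) = 4*(((3/(-5 - 2))*O)*(-2)) = 4*(((3/(-7))*O)*(-2)) = 4*(((3*(-⅐))*O)*(-2)) = 4*(-3*O/7*(-2)) = 4*(6*O/7) = 24*O/7)
2942 - B(-26) = 2942 - 24*(-26)/7 = 2942 - 1*(-624/7) = 2942 + 624/7 = 21218/7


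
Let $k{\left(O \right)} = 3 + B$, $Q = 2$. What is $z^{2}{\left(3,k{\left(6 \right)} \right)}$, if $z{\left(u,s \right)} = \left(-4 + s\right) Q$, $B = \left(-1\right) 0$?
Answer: $4$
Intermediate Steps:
$B = 0$
$k{\left(O \right)} = 3$ ($k{\left(O \right)} = 3 + 0 = 3$)
$z{\left(u,s \right)} = -8 + 2 s$ ($z{\left(u,s \right)} = \left(-4 + s\right) 2 = -8 + 2 s$)
$z^{2}{\left(3,k{\left(6 \right)} \right)} = \left(-8 + 2 \cdot 3\right)^{2} = \left(-8 + 6\right)^{2} = \left(-2\right)^{2} = 4$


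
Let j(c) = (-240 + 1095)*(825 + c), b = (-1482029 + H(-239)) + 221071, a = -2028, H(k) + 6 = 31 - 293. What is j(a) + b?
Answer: -2289791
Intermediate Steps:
H(k) = -268 (H(k) = -6 + (31 - 293) = -6 - 262 = -268)
b = -1261226 (b = (-1482029 - 268) + 221071 = -1482297 + 221071 = -1261226)
j(c) = 705375 + 855*c (j(c) = 855*(825 + c) = 705375 + 855*c)
j(a) + b = (705375 + 855*(-2028)) - 1261226 = (705375 - 1733940) - 1261226 = -1028565 - 1261226 = -2289791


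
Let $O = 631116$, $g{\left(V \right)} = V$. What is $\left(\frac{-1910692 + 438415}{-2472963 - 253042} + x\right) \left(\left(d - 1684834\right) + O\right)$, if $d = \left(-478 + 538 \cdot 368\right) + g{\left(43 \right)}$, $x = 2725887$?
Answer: $- \frac{6362006104875239328}{2726005} \approx -2.3338 \cdot 10^{12}$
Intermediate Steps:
$d = 197549$ ($d = \left(-478 + 538 \cdot 368\right) + 43 = \left(-478 + 197984\right) + 43 = 197506 + 43 = 197549$)
$\left(\frac{-1910692 + 438415}{-2472963 - 253042} + x\right) \left(\left(d - 1684834\right) + O\right) = \left(\frac{-1910692 + 438415}{-2472963 - 253042} + 2725887\right) \left(\left(197549 - 1684834\right) + 631116\right) = \left(- \frac{1472277}{-2726005} + 2725887\right) \left(\left(197549 - 1684834\right) + 631116\right) = \left(\left(-1472277\right) \left(- \frac{1}{2726005}\right) + 2725887\right) \left(-1487285 + 631116\right) = \left(\frac{1472277}{2726005} + 2725887\right) \left(-856169\right) = \frac{7430783063712}{2726005} \left(-856169\right) = - \frac{6362006104875239328}{2726005}$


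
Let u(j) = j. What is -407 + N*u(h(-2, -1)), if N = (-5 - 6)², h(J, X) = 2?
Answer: -165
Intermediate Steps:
N = 121 (N = (-11)² = 121)
-407 + N*u(h(-2, -1)) = -407 + 121*2 = -407 + 242 = -165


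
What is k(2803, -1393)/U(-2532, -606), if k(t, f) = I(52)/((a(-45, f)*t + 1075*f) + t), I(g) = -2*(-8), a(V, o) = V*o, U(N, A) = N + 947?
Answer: -16/276125042055 ≈ -5.7945e-11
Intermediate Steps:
U(N, A) = 947 + N
I(g) = 16
k(t, f) = 16/(t + 1075*f - 45*f*t) (k(t, f) = 16/(((-45*f)*t + 1075*f) + t) = 16/((-45*f*t + 1075*f) + t) = 16/((1075*f - 45*f*t) + t) = 16/(t + 1075*f - 45*f*t))
k(2803, -1393)/U(-2532, -606) = (16/(2803 + 1075*(-1393) - 45*(-1393)*2803))/(947 - 2532) = (16/(2803 - 1497475 + 175706055))/(-1585) = (16/174211383)*(-1/1585) = -16/276125042055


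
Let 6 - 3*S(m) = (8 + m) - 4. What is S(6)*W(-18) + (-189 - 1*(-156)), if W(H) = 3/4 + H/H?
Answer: -106/3 ≈ -35.333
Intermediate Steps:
W(H) = 7/4 (W(H) = 3*(¼) + 1 = ¾ + 1 = 7/4)
S(m) = ⅔ - m/3 (S(m) = 2 - ((8 + m) - 4)/3 = 2 - (4 + m)/3 = 2 + (-4/3 - m/3) = ⅔ - m/3)
S(6)*W(-18) + (-189 - 1*(-156)) = (⅔ - ⅓*6)*(7/4) + (-189 - 1*(-156)) = (⅔ - 2)*(7/4) + (-189 + 156) = -4/3*7/4 - 33 = -7/3 - 33 = -106/3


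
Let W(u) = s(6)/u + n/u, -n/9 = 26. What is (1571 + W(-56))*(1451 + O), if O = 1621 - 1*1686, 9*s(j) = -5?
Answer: 8732845/4 ≈ 2.1832e+6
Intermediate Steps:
n = -234 (n = -9*26 = -234)
s(j) = -5/9 (s(j) = (⅑)*(-5) = -5/9)
O = -65 (O = 1621 - 1686 = -65)
W(u) = -2111/(9*u) (W(u) = -5/(9*u) - 234/u = -2111/(9*u))
(1571 + W(-56))*(1451 + O) = (1571 - 2111/9/(-56))*(1451 - 65) = (1571 - 2111/9*(-1/56))*1386 = (1571 + 2111/504)*1386 = (793895/504)*1386 = 8732845/4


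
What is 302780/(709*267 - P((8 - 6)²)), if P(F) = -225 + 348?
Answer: 15139/9459 ≈ 1.6005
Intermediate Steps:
P(F) = 123
302780/(709*267 - P((8 - 6)²)) = 302780/(709*267 - 1*123) = 302780/(189303 - 123) = 302780/189180 = 302780*(1/189180) = 15139/9459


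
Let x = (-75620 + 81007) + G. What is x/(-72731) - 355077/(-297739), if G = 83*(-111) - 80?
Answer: 26988073821/21654855209 ≈ 1.2463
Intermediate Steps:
G = -9293 (G = -9213 - 80 = -9293)
x = -3906 (x = (-75620 + 81007) - 9293 = 5387 - 9293 = -3906)
x/(-72731) - 355077/(-297739) = -3906/(-72731) - 355077/(-297739) = -3906*(-1/72731) - 355077*(-1/297739) = 3906/72731 + 355077/297739 = 26988073821/21654855209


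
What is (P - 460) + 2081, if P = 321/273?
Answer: 147618/91 ≈ 1622.2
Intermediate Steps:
P = 107/91 (P = 321*(1/273) = 107/91 ≈ 1.1758)
(P - 460) + 2081 = (107/91 - 460) + 2081 = -41753/91 + 2081 = 147618/91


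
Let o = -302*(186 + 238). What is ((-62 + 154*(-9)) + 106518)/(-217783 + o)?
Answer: -105070/345831 ≈ -0.30382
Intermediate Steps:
o = -128048 (o = -302*424 = -128048)
((-62 + 154*(-9)) + 106518)/(-217783 + o) = ((-62 + 154*(-9)) + 106518)/(-217783 - 128048) = ((-62 - 1386) + 106518)/(-345831) = (-1448 + 106518)*(-1/345831) = 105070*(-1/345831) = -105070/345831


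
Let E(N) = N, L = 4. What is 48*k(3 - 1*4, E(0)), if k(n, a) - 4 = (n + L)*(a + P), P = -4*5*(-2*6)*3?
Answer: 103872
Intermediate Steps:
P = 720 (P = -4*5*(-12)*3 = -(-240)*3 = -4*(-180) = 720)
k(n, a) = 4 + (4 + n)*(720 + a) (k(n, a) = 4 + (n + 4)*(a + 720) = 4 + (4 + n)*(720 + a))
48*k(3 - 1*4, E(0)) = 48*(2884 + 4*0 + 720*(3 - 1*4) + 0*(3 - 1*4)) = 48*(2884 + 0 + 720*(3 - 4) + 0*(3 - 4)) = 48*(2884 + 0 + 720*(-1) + 0*(-1)) = 48*(2884 + 0 - 720 + 0) = 48*2164 = 103872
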